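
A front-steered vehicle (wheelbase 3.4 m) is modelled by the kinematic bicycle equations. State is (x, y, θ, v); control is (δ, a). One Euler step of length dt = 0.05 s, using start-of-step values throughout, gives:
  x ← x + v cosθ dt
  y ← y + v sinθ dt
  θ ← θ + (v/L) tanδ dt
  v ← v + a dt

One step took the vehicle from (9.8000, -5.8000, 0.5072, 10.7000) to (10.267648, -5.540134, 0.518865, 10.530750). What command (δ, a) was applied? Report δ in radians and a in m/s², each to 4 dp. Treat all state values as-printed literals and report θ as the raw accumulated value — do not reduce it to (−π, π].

a = (v'−v)/dt = (-0.169250)/0.05 = -3.3850
Δθ = θ'−θ = 0.011665;  (v·dt/L) = 10.7000·0.05/3.4 = 0.157353
tan δ = Δθ·L/(v·dt) = 0.074133  →  δ = 0.0740

δ = 0.0740, a = -3.3850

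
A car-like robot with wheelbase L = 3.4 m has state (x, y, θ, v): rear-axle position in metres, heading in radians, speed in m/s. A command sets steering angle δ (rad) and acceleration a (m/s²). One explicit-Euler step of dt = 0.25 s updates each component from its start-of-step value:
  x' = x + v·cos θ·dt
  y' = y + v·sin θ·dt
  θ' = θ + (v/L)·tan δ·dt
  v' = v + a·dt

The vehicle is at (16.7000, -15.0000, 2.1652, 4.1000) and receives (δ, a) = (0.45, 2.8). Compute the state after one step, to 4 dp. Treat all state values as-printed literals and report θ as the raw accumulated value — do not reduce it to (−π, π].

x' = 16.7000 + 4.1000·cos(2.1652)·0.25 = 16.1260
y' = -15.0000 + 4.1000·sin(2.1652)·0.25 = -14.1508
θ' = 2.1652 + (4.1000/3.4)·tan(0.45)·0.25 = 2.3108
v' = 4.1000 + 2.8000·0.25 = 4.8000

(16.1260, -14.1508, 2.3108, 4.8000)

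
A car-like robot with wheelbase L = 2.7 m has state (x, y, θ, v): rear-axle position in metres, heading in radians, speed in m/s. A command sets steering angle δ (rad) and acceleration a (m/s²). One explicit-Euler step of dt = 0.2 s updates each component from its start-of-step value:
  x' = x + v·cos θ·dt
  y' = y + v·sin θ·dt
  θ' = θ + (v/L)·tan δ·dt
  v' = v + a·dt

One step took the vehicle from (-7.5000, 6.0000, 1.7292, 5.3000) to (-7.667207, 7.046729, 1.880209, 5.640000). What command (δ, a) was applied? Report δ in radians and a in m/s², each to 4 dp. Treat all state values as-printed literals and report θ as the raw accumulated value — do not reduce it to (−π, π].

δ = 0.3672, a = 1.7000

a = (v'−v)/dt = (0.340000)/0.2 = 1.7000
Δθ = θ'−θ = 0.151009;  (v·dt/L) = 5.3000·0.2/2.7 = 0.392593
tan δ = Δθ·L/(v·dt) = 0.384646  →  δ = 0.3672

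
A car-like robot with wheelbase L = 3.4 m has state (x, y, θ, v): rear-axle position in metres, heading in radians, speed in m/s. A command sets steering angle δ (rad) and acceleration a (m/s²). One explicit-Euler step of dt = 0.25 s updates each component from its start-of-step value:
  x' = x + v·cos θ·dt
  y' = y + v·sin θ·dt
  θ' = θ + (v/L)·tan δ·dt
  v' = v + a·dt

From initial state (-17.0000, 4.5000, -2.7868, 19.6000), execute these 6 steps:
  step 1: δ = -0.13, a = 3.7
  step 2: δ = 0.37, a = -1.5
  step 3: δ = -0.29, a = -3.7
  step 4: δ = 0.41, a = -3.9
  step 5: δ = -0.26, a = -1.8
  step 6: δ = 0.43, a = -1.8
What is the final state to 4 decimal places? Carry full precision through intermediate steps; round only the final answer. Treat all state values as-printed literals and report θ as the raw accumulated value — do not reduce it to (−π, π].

after step 1 (δ=-0.13, a=3.7): (-21.594821, 2.797760, -2.975216, 20.525000)
after step 2 (δ=0.37, a=-1.5): (-26.655215, 1.947971, -2.389856, 20.150000)
after step 3 (δ=-0.29, a=-3.7): (-30.335128, -1.492181, -2.831990, 19.225000)
after step 4 (δ=0.41, a=-3.9): (-34.912863, -2.956552, -2.217594, 18.250000)
after step 5 (δ=-0.26, a=-1.8): (-37.662379, -6.597509, -2.574571, 17.800000)
after step 6 (δ=0.43, a=-1.8): (-41.415974, -8.987703, -1.974317, 17.350000)

(-41.4160, -8.9877, -1.9743, 17.3500)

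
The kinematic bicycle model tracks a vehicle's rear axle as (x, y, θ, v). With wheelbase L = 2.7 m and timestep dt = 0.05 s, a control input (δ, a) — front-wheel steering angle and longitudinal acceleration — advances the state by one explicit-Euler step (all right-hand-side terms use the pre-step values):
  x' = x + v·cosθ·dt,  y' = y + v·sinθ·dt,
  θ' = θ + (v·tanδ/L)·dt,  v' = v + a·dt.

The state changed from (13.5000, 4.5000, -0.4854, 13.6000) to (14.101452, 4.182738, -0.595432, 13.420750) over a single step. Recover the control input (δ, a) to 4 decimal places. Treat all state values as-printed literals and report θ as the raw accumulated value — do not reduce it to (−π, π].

δ = -0.4119, a = -3.5850

a = (v'−v)/dt = (-0.179250)/0.05 = -3.5850
Δθ = θ'−θ = -0.110032;  (v·dt/L) = 13.6000·0.05/2.7 = 0.251852
tan δ = Δθ·L/(v·dt) = -0.436892  →  δ = -0.4119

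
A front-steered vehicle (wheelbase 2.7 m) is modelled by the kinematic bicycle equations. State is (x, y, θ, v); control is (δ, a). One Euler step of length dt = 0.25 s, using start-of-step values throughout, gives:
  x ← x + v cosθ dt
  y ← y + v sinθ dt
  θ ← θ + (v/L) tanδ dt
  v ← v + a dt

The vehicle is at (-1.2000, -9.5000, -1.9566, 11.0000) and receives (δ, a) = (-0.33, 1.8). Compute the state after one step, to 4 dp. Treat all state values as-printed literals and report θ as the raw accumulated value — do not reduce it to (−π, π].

x' = -1.2000 + 11.0000·cos(-1.9566)·0.25 = -2.2348
y' = -9.5000 + 11.0000·sin(-1.9566)·0.25 = -12.0479
θ' = -1.9566 + (11.0000/2.7)·tan(-0.33)·0.25 = -2.3055
v' = 11.0000 + 1.8000·0.25 = 11.4500

(-2.2348, -12.0479, -2.3055, 11.4500)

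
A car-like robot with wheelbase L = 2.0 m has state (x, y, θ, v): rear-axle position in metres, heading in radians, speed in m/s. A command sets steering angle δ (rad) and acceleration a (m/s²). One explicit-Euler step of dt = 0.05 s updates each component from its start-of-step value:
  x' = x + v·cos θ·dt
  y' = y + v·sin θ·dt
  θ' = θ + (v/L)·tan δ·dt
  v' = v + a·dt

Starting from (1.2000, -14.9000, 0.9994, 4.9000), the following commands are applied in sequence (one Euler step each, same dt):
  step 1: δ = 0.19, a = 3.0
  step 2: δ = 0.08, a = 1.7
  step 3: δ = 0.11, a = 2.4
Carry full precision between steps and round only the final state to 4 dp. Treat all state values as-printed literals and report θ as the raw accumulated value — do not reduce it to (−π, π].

after step 1 (δ=0.19, a=3.0): (1.332498, -14.693919, 1.022959, 5.050000)
after step 2 (δ=0.08, a=1.7): (1.464010, -14.478372, 1.033081, 5.135000)
after step 3 (δ=0.11, a=2.4): (1.595511, -14.257854, 1.047259, 5.255000)

(1.5955, -14.2579, 1.0473, 5.2550)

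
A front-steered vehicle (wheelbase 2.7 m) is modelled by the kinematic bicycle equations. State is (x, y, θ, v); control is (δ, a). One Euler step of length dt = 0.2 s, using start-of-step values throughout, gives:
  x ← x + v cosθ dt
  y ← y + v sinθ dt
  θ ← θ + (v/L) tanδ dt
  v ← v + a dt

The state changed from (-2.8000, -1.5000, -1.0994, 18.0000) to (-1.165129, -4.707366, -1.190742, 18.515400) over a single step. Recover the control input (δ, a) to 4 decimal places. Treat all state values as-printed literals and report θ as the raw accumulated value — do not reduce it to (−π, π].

a = (v'−v)/dt = (0.515400)/0.2 = 2.5770
Δθ = θ'−θ = -0.091342;  (v·dt/L) = 18.0000·0.2/2.7 = 1.333333
tan δ = Δθ·L/(v·dt) = -0.068507  →  δ = -0.0684

δ = -0.0684, a = 2.5770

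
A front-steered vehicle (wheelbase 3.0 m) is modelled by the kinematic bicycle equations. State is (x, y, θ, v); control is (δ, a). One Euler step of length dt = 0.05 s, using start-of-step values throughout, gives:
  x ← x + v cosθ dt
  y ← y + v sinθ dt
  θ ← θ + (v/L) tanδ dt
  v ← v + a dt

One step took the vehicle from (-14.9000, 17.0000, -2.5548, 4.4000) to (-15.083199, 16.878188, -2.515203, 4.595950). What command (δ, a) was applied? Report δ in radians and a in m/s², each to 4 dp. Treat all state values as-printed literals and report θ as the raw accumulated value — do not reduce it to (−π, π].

δ = 0.4951, a = 3.9190

a = (v'−v)/dt = (0.195950)/0.05 = 3.9190
Δθ = θ'−θ = 0.039597;  (v·dt/L) = 4.4000·0.05/3.0 = 0.073333
tan δ = Δθ·L/(v·dt) = 0.539959  →  δ = 0.4951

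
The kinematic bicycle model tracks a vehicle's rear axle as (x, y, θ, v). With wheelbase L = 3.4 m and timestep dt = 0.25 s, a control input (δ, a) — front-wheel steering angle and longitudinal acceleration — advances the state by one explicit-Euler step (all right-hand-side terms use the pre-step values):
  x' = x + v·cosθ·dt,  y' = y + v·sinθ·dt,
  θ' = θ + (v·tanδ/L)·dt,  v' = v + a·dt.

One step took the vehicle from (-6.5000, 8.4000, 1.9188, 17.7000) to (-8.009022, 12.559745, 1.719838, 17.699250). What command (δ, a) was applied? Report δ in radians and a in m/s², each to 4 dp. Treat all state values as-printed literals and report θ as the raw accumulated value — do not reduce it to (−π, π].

a = (v'−v)/dt = (-0.000750)/0.25 = -0.0030
Δθ = θ'−θ = -0.198962;  (v·dt/L) = 17.7000·0.25/3.4 = 1.301471
tan δ = Δθ·L/(v·dt) = -0.152875  →  δ = -0.1517

δ = -0.1517, a = -0.0030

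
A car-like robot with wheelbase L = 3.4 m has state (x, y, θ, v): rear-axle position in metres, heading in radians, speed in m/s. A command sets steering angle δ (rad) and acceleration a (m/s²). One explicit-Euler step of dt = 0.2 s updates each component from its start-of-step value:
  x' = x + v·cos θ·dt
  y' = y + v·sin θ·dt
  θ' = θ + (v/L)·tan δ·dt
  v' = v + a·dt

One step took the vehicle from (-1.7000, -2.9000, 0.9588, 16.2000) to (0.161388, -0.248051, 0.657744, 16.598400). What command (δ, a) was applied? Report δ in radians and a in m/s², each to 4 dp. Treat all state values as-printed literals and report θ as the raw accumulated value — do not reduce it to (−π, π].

δ = -0.3060, a = 1.9920

a = (v'−v)/dt = (0.398400)/0.2 = 1.9920
Δθ = θ'−θ = -0.301056;  (v·dt/L) = 16.2000·0.2/3.4 = 0.952941
tan δ = Δθ·L/(v·dt) = -0.315923  →  δ = -0.3060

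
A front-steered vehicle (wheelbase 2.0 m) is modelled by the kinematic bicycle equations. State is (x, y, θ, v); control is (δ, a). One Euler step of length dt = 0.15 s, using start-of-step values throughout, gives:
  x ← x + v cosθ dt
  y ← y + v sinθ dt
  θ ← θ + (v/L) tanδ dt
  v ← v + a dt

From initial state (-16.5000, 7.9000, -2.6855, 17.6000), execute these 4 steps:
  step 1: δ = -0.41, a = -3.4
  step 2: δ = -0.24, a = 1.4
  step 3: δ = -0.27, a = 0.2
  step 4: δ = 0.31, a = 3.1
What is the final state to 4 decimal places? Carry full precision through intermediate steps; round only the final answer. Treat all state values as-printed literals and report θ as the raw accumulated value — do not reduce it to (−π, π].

(-25.6022, 9.9701, -3.5156, 17.7950)

after step 1 (δ=-0.41, a=-3.4): (-18.870140, 6.737229, -3.259213, 17.090000)
after step 2 (δ=-0.24, a=1.4): (-21.415928, 7.038055, -3.572879, 17.300000)
after step 3 (δ=-0.27, a=0.2): (-23.773301, 8.122867, -3.931973, 17.330000)
after step 4 (δ=0.31, a=3.1): (-25.602245, 9.970125, -3.515627, 17.795000)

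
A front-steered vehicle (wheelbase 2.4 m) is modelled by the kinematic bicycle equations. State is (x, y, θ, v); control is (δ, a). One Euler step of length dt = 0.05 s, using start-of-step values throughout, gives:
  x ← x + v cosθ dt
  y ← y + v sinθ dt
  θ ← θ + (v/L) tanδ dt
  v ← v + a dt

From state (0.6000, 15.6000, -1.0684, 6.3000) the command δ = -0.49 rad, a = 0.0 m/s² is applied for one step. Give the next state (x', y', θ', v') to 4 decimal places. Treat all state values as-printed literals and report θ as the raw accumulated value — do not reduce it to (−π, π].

x' = 0.6000 + 6.3000·cos(-1.0684)·0.05 = 0.7517
y' = 15.6000 + 6.3000·sin(-1.0684)·0.05 = 15.3239
θ' = -1.0684 + (6.3000/2.4)·tan(-0.49)·0.05 = -1.1384
v' = 6.3000 + 0.0000·0.05 = 6.3000

(0.7517, 15.3239, -1.1384, 6.3000)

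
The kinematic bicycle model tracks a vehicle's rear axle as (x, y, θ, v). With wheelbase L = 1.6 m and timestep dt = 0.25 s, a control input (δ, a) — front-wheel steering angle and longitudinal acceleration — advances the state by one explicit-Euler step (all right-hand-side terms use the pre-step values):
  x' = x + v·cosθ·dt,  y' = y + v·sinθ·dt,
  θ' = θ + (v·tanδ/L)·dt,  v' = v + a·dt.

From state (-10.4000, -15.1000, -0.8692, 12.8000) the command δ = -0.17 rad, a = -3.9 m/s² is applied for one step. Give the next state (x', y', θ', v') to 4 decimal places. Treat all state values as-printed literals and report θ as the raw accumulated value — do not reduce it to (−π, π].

x' = -10.4000 + 12.8000·cos(-0.8692)·0.25 = -8.3346
y' = -15.1000 + 12.8000·sin(-0.8692)·0.25 = -17.5442
θ' = -0.8692 + (12.8000/1.6)·tan(-0.17)·0.25 = -1.2125
v' = 12.8000 − 3.9000·0.25 = 11.8250

(-8.3346, -17.5442, -1.2125, 11.8250)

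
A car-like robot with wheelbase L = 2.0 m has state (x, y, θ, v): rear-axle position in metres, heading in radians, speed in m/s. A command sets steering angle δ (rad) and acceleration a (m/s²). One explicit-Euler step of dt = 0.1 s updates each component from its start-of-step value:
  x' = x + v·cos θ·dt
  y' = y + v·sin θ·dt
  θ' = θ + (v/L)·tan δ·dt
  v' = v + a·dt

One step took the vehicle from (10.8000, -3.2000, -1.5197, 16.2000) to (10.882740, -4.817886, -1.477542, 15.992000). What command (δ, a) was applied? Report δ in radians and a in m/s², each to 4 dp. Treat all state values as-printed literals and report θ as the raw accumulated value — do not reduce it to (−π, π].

δ = 0.0520, a = -2.0800

a = (v'−v)/dt = (-0.208000)/0.1 = -2.0800
Δθ = θ'−θ = 0.042158;  (v·dt/L) = 16.2000·0.1/2.0 = 0.810000
tan δ = Δθ·L/(v·dt) = 0.052047  →  δ = 0.0520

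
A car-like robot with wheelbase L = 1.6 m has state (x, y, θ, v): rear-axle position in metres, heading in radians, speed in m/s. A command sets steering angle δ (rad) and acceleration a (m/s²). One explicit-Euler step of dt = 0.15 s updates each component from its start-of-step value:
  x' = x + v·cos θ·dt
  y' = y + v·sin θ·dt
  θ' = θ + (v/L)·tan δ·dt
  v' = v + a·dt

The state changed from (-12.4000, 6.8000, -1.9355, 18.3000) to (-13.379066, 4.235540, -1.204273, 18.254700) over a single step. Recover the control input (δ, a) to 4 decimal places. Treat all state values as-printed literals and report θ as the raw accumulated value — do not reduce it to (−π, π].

δ = 0.4029, a = -0.3020

a = (v'−v)/dt = (-0.045300)/0.15 = -0.3020
Δθ = θ'−θ = 0.731227;  (v·dt/L) = 18.3000·0.15/1.6 = 1.715625
tan δ = Δθ·L/(v·dt) = 0.426216  →  δ = 0.4029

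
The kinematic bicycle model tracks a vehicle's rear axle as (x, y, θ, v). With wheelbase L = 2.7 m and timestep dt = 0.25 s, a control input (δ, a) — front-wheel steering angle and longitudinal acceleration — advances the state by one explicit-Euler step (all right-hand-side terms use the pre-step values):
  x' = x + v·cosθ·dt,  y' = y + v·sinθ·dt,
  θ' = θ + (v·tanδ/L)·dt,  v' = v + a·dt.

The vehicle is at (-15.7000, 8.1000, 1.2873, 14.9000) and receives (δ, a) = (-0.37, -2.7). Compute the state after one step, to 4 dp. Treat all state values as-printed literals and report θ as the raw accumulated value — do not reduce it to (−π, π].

x' = -15.7000 + 14.9000·cos(1.2873)·0.25 = -14.6581
y' = 8.1000 + 14.9000·sin(1.2873)·0.25 = 11.6763
θ' = 1.2873 + (14.9000/2.7)·tan(-0.37)·0.25 = 0.7522
v' = 14.9000 − 2.7000·0.25 = 14.2250

(-14.6581, 11.6763, 0.7522, 14.2250)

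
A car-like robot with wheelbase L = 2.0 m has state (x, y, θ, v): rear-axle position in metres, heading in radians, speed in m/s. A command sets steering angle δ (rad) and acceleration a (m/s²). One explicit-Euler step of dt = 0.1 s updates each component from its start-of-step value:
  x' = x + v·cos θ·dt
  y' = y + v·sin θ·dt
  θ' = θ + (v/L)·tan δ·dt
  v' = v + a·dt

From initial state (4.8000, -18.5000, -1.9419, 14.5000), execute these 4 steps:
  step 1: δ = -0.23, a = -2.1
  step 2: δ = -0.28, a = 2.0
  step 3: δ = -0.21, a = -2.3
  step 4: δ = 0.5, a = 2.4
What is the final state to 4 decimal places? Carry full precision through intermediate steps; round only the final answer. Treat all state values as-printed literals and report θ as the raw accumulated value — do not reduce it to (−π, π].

(1.4370, -23.0258, -2.0820, 14.5000)

after step 1 (δ=-0.23, a=-2.1): (4.274166, -19.851295, -2.111654, 14.290000)
after step 2 (δ=-0.28, a=2.0): (3.538415, -21.076330, -2.317112, 14.490000)
after step 3 (δ=-0.21, a=-2.3): (2.554634, -22.140180, -2.471533, 14.260000)
after step 4 (δ=0.5, a=2.4): (1.436957, -23.025772, -2.082020, 14.500000)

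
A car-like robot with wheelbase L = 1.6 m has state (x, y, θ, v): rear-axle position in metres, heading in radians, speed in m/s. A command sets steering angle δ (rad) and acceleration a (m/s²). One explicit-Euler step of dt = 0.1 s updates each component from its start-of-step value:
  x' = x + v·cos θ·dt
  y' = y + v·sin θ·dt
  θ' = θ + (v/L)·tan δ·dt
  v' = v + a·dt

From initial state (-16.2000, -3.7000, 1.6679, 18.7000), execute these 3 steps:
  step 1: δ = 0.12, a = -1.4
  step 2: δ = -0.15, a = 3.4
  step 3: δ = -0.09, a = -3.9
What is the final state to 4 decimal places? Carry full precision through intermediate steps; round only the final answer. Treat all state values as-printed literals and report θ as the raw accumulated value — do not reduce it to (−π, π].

after step 1 (δ=0.12, a=-1.4): (-16.381299, -1.838809, 1.808827, 18.560000)
after step 2 (δ=-0.15, a=3.4): (-16.818924, -0.035141, 1.633510, 18.900000)
after step 3 (δ=-0.09, a=-3.9): (-16.937375, 1.851144, 1.526910, 18.510000)

(-16.9374, 1.8511, 1.5269, 18.5100)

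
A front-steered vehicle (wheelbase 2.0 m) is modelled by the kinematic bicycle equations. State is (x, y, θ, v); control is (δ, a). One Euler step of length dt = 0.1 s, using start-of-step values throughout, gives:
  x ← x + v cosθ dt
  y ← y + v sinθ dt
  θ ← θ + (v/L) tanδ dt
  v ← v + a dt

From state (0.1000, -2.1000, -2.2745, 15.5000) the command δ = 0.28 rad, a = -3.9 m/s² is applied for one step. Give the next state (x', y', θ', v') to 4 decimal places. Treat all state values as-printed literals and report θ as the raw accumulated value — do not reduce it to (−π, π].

(-0.9029, -3.2818, -2.0516, 15.1100)

x' = 0.1000 + 15.5000·cos(-2.2745)·0.1 = -0.9029
y' = -2.1000 + 15.5000·sin(-2.2745)·0.1 = -3.2818
θ' = -2.2745 + (15.5000/2.0)·tan(0.28)·0.1 = -2.0516
v' = 15.5000 − 3.9000·0.1 = 15.1100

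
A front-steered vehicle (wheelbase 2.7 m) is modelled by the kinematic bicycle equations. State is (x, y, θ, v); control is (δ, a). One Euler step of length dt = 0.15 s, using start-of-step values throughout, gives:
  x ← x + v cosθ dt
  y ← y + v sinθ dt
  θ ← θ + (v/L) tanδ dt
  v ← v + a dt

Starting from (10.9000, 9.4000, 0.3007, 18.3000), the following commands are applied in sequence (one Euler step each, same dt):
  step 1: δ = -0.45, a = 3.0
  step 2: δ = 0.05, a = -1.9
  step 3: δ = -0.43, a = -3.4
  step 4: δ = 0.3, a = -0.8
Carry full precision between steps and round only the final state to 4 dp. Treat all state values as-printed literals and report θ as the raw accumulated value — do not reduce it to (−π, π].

after step 1 (δ=-0.45, a=3.0): (13.521830, 10.213038, -0.190406, 18.750000)
after step 2 (δ=0.05, a=-1.9): (16.283501, 9.680752, -0.138279, 18.465000)
after step 3 (δ=-0.43, a=-3.4): (19.026813, 9.298972, -0.608748, 17.955000)
after step 4 (δ=0.3, a=-0.8): (21.236260, 7.758862, -0.300185, 17.835000)

(21.2363, 7.7589, -0.3002, 17.8350)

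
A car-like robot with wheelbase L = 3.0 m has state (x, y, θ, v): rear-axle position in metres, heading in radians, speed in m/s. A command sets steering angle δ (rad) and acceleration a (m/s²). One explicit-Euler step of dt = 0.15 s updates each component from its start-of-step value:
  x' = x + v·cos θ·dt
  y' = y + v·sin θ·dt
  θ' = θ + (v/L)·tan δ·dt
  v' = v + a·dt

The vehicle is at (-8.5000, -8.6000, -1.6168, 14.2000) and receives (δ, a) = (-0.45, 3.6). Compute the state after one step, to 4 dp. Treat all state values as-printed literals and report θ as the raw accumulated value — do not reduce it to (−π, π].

(-8.5980, -10.7277, -1.9598, 14.7400)

x' = -8.5000 + 14.2000·cos(-1.6168)·0.15 = -8.5980
y' = -8.6000 + 14.2000·sin(-1.6168)·0.15 = -10.7277
θ' = -1.6168 + (14.2000/3.0)·tan(-0.45)·0.15 = -1.9598
v' = 14.2000 + 3.6000·0.15 = 14.7400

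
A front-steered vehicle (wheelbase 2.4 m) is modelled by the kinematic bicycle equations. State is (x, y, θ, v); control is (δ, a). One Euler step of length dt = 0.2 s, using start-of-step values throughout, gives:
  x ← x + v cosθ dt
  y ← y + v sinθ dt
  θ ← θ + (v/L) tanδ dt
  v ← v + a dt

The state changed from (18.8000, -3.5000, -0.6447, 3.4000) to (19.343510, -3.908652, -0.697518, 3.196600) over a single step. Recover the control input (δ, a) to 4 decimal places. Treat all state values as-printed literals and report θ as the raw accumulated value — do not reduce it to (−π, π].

δ = -0.1843, a = -1.0170

a = (v'−v)/dt = (-0.203400)/0.2 = -1.0170
Δθ = θ'−θ = -0.052818;  (v·dt/L) = 3.4000·0.2/2.4 = 0.283333
tan δ = Δθ·L/(v·dt) = -0.186416  →  δ = -0.1843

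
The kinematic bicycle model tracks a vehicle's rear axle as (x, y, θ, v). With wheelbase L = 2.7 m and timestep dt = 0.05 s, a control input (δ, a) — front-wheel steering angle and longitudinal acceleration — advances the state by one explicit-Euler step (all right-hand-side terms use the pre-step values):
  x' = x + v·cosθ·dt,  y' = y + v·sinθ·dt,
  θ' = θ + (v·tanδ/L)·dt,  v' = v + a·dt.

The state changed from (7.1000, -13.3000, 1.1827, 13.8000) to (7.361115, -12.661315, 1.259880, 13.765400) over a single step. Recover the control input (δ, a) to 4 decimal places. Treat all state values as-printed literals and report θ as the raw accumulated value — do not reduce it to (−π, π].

δ = 0.2933, a = -0.6920

a = (v'−v)/dt = (-0.034600)/0.05 = -0.6920
Δθ = θ'−θ = 0.077180;  (v·dt/L) = 13.8000·0.05/2.7 = 0.255556
tan δ = Δθ·L/(v·dt) = 0.302009  →  δ = 0.2933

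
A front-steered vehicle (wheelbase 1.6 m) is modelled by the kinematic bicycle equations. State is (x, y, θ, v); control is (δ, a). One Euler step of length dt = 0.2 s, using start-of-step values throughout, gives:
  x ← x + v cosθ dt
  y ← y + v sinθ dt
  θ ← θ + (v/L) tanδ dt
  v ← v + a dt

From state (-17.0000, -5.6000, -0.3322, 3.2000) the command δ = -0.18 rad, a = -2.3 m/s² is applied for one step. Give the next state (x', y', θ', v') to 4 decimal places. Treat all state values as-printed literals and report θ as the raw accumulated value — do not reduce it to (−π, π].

(-16.3950, -5.8087, -0.4050, 2.7400)

x' = -17.0000 + 3.2000·cos(-0.3322)·0.2 = -16.3950
y' = -5.6000 + 3.2000·sin(-0.3322)·0.2 = -5.8087
θ' = -0.3322 + (3.2000/1.6)·tan(-0.18)·0.2 = -0.4050
v' = 3.2000 − 2.3000·0.2 = 2.7400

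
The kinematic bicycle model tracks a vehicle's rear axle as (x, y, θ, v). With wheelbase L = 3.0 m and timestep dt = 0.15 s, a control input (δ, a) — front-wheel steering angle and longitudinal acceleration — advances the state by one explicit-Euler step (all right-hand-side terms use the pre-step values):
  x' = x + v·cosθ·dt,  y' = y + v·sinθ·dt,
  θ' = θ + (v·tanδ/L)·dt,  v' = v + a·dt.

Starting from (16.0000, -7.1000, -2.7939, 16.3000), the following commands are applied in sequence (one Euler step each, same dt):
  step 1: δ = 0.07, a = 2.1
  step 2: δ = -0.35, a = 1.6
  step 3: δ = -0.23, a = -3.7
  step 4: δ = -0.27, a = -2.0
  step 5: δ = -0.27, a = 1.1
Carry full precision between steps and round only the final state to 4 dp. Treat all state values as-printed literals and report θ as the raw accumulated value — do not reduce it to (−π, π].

(4.1843, -8.1795, -3.6843, 16.1650)

after step 1 (δ=0.07, a=2.1): (13.701305, -7.933083, -2.736757, 16.615000)
after step 2 (δ=-0.35, a=1.6): (11.410511, -8.914701, -3.040004, 16.855000)
after step 3 (δ=-0.23, a=-3.7): (8.895296, -9.171101, -3.237328, 16.300000)
after step 4 (δ=-0.27, a=-2.0): (6.461492, -8.937384, -3.462886, 16.000000)
after step 5 (δ=-0.27, a=1.1): (4.184306, -8.179478, -3.684293, 16.165000)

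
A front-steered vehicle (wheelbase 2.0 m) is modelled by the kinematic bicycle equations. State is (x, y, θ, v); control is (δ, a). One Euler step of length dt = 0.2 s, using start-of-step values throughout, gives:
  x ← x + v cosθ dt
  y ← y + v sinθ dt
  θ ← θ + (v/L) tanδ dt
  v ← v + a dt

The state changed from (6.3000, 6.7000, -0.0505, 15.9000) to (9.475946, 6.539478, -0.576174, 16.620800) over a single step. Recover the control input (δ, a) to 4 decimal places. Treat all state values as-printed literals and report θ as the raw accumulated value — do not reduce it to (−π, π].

δ = -0.3193, a = 3.6040

a = (v'−v)/dt = (0.720800)/0.2 = 3.6040
Δθ = θ'−θ = -0.525674;  (v·dt/L) = 15.9000·0.2/2.0 = 1.590000
tan δ = Δθ·L/(v·dt) = -0.330613  →  δ = -0.3193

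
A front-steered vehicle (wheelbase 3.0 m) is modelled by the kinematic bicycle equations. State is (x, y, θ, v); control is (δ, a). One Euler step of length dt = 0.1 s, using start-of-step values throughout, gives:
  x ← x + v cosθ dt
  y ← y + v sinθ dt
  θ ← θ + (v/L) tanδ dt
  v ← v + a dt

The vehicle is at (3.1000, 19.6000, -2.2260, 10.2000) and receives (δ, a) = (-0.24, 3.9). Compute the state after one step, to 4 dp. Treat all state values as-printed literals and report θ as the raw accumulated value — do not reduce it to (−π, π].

x' = 3.1000 + 10.2000·cos(-2.2260)·0.1 = 2.4785
y' = 19.6000 + 10.2000·sin(-2.2260)·0.1 = 18.7912
θ' = -2.2260 + (10.2000/3.0)·tan(-0.24)·0.1 = -2.3092
v' = 10.2000 + 3.9000·0.1 = 10.5900

(2.4785, 18.7912, -2.3092, 10.5900)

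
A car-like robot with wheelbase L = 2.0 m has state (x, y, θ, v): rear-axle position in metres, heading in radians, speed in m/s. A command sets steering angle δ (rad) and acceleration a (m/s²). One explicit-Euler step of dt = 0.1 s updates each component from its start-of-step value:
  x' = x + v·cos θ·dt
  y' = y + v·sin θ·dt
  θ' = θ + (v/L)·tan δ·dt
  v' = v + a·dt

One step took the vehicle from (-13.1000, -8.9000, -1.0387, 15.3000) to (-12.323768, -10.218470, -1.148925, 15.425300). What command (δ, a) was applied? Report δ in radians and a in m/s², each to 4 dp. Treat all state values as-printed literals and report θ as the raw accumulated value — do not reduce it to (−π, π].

δ = -0.1431, a = 1.2530

a = (v'−v)/dt = (0.125300)/0.1 = 1.2530
Δθ = θ'−θ = -0.110225;  (v·dt/L) = 15.3000·0.1/2.0 = 0.765000
tan δ = Δθ·L/(v·dt) = -0.144085  →  δ = -0.1431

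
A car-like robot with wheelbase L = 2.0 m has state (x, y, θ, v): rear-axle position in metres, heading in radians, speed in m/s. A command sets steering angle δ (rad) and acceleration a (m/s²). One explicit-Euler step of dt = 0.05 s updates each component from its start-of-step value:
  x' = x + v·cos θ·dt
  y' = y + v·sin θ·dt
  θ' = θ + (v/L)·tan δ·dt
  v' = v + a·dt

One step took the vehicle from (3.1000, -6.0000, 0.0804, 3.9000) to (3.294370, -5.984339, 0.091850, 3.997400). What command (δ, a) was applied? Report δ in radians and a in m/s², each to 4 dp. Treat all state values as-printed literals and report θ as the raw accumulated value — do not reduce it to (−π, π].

δ = 0.1169, a = 1.9480

a = (v'−v)/dt = (0.097400)/0.05 = 1.9480
Δθ = θ'−θ = 0.011450;  (v·dt/L) = 3.9000·0.05/2.0 = 0.097500
tan δ = Δθ·L/(v·dt) = 0.117436  →  δ = 0.1169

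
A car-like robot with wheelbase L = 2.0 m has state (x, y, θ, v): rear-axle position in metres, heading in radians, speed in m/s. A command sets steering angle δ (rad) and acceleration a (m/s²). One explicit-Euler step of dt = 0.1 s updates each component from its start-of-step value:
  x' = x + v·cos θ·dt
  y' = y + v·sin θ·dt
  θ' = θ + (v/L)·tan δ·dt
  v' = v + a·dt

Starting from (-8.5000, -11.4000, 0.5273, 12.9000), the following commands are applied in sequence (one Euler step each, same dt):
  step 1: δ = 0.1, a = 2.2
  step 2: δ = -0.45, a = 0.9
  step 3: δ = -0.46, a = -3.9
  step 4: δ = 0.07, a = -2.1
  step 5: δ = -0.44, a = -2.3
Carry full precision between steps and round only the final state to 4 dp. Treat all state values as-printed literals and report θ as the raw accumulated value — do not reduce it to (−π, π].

(-2.4840, -9.7357, -0.3040, 12.3800)

after step 1 (δ=0.1, a=2.2): (-7.385222, -10.750870, 0.592016, 13.120000)
after step 2 (δ=-0.45, a=0.9): (-6.296502, -10.018728, 0.275132, 13.210000)
after step 3 (δ=-0.46, a=-3.9): (-5.025185, -9.659847, -0.052112, 12.820000)
after step 4 (δ=0.07, a=-2.1): (-3.744926, -9.726624, -0.007169, 12.610000)
after step 5 (δ=-0.44, a=-2.3): (-2.483958, -9.735664, -0.303996, 12.380000)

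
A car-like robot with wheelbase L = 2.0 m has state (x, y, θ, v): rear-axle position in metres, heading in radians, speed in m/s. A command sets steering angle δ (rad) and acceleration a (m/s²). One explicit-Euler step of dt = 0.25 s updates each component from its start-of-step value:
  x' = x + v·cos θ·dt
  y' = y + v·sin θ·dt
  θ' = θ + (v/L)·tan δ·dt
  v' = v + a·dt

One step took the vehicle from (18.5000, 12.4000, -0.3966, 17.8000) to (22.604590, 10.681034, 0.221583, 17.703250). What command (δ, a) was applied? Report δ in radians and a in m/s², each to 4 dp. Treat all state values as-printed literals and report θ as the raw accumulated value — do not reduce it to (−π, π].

a = (v'−v)/dt = (-0.096750)/0.25 = -0.3870
Δθ = θ'−θ = 0.618183;  (v·dt/L) = 17.8000·0.25/2.0 = 2.225000
tan δ = Δθ·L/(v·dt) = 0.277835  →  δ = 0.2710

δ = 0.2710, a = -0.3870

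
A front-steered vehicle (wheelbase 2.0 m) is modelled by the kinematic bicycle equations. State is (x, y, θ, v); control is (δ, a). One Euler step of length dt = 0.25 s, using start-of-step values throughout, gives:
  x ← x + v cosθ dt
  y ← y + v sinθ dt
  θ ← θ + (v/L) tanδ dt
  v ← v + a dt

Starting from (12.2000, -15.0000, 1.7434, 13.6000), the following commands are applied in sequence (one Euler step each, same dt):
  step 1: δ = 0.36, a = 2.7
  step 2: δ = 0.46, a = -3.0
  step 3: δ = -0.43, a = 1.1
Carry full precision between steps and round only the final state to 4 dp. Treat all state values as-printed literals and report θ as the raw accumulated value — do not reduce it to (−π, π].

(5.6706, -9.6204, 2.4920, 13.8000)

after step 1 (δ=0.36, a=2.7): (11.616057, -11.650521, 2.383285, 14.275000)
after step 2 (δ=0.46, a=-3.0): (9.025142, -9.196313, 3.267351, 13.525000)
after step 3 (δ=-0.43, a=1.1): (5.670594, -9.620415, 2.491995, 13.800000)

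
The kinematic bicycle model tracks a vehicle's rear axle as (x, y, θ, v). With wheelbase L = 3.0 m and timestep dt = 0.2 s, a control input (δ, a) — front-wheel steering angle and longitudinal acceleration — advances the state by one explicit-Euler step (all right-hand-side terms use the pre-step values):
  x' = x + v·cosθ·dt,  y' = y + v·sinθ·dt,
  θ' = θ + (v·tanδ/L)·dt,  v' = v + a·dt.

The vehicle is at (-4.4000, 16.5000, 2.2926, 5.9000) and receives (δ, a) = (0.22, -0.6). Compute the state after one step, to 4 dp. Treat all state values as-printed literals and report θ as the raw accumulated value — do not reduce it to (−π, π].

(-5.1797, 17.3857, 2.3806, 5.7800)

x' = -4.4000 + 5.9000·cos(2.2926)·0.2 = -5.1797
y' = 16.5000 + 5.9000·sin(2.2926)·0.2 = 17.3857
θ' = 2.2926 + (5.9000/3.0)·tan(0.22)·0.2 = 2.3806
v' = 5.9000 − 0.6000·0.2 = 5.7800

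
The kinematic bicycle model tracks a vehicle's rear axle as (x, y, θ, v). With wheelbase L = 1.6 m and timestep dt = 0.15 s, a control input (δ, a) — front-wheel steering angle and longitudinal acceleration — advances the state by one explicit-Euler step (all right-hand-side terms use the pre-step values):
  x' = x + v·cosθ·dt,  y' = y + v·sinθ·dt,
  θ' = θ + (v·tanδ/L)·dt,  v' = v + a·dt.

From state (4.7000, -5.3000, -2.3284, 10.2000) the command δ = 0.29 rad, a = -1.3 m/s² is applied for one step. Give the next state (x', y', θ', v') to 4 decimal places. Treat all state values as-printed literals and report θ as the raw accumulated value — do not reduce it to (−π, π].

x' = 4.7000 + 10.2000·cos(-2.3284)·0.15 = 3.6486
y' = -5.3000 + 10.2000·sin(-2.3284)·0.15 = -6.4115
θ' = -2.3284 + (10.2000/1.6)·tan(0.29)·0.15 = -2.0430
v' = 10.2000 − 1.3000·0.15 = 10.0050

(3.6486, -6.4115, -2.0430, 10.0050)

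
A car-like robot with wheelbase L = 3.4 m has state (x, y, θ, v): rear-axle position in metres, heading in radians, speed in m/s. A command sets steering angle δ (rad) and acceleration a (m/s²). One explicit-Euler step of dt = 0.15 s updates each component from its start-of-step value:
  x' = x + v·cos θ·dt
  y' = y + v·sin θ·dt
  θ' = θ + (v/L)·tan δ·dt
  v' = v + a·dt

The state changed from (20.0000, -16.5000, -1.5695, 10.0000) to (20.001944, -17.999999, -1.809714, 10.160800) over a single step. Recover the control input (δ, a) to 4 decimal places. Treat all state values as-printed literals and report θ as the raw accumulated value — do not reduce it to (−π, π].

a = (v'−v)/dt = (0.160800)/0.15 = 1.0720
Δθ = θ'−θ = -0.240214;  (v·dt/L) = 10.0000·0.15/3.4 = 0.441176
tan δ = Δθ·L/(v·dt) = -0.544485  →  δ = -0.4986

δ = -0.4986, a = 1.0720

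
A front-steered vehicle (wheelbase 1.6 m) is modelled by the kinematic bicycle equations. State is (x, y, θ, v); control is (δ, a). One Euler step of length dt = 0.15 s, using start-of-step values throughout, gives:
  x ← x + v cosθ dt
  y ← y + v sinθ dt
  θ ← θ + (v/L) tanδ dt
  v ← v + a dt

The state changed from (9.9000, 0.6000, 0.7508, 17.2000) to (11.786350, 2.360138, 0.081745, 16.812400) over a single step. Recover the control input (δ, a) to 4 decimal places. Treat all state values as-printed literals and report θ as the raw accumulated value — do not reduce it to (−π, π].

δ = -0.3933, a = -2.5840

a = (v'−v)/dt = (-0.387600)/0.15 = -2.5840
Δθ = θ'−θ = -0.669055;  (v·dt/L) = 17.2000·0.15/1.6 = 1.612500
tan δ = Δθ·L/(v·dt) = -0.414918  →  δ = -0.3933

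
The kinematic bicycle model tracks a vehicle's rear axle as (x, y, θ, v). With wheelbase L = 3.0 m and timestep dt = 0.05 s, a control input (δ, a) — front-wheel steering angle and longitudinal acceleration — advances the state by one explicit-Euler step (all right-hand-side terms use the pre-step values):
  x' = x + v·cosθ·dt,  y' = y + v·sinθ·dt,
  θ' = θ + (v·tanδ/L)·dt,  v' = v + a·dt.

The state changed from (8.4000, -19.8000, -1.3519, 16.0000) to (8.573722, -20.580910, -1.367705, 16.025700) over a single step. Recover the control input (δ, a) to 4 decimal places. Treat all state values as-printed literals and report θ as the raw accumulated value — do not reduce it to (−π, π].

δ = -0.0592, a = 0.5140

a = (v'−v)/dt = (0.025700)/0.05 = 0.5140
Δθ = θ'−θ = -0.015805;  (v·dt/L) = 16.0000·0.05/3.0 = 0.266667
tan δ = Δθ·L/(v·dt) = -0.059269  →  δ = -0.0592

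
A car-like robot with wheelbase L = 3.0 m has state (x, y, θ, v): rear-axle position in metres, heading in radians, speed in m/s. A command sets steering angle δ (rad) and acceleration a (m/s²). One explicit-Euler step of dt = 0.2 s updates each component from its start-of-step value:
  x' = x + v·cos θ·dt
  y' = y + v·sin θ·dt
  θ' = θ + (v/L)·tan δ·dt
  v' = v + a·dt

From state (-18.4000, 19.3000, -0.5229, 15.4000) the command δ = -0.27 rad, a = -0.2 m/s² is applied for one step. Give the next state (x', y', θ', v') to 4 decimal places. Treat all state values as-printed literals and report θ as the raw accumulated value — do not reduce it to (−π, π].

x' = -18.4000 + 15.4000·cos(-0.5229)·0.2 = -15.7316
y' = 19.3000 + 15.4000·sin(-0.5229)·0.2 = 17.7619
θ' = -0.5229 + (15.4000/3.0)·tan(-0.27)·0.2 = -0.8070
v' = 15.4000 − 0.2000·0.2 = 15.3600

(-15.7316, 17.7619, -0.8070, 15.3600)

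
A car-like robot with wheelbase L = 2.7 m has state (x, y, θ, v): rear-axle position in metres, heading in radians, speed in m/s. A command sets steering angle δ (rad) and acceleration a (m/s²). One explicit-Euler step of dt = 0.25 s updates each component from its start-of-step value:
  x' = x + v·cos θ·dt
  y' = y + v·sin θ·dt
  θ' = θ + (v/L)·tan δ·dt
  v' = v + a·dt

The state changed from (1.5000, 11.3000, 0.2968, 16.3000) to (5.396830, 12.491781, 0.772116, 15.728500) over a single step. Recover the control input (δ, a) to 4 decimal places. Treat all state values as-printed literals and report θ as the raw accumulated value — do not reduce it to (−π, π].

δ = 0.3051, a = -2.2860

a = (v'−v)/dt = (-0.571500)/0.25 = -2.2860
Δθ = θ'−θ = 0.475316;  (v·dt/L) = 16.3000·0.25/2.7 = 1.509259
tan δ = Δθ·L/(v·dt) = 0.314933  →  δ = 0.3051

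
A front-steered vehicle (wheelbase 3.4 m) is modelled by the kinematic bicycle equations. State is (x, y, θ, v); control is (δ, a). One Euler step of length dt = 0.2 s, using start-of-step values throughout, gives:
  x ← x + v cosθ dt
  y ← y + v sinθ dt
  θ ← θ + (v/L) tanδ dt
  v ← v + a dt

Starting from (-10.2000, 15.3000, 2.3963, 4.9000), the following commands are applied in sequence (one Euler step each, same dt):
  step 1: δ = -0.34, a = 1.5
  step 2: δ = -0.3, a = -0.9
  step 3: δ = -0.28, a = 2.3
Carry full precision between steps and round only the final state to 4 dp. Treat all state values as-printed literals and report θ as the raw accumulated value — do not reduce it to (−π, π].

after step 1 (δ=-0.34, a=1.5): (-10.920192, 15.964623, 2.294341, 5.200000)
after step 2 (δ=-0.3, a=-0.9): (-11.608719, 16.744066, 2.199720, 5.020000)
after step 3 (δ=-0.28, a=2.3): (-12.199346, 17.555962, 2.114807, 5.480000)

(-12.1993, 17.5560, 2.1148, 5.4800)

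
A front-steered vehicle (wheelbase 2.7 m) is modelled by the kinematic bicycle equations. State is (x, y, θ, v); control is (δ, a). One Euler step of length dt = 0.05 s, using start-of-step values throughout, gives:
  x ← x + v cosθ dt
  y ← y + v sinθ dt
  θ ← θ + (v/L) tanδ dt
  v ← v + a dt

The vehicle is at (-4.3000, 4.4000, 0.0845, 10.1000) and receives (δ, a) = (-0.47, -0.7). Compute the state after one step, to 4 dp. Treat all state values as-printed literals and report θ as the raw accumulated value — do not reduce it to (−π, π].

x' = -4.3000 + 10.1000·cos(0.0845)·0.05 = -3.7968
y' = 4.4000 + 10.1000·sin(0.0845)·0.05 = 4.4426
θ' = 0.0845 + (10.1000/2.7)·tan(-0.47)·0.05 = -0.0105
v' = 10.1000 − 0.7000·0.05 = 10.0650

(-3.7968, 4.4426, -0.0105, 10.0650)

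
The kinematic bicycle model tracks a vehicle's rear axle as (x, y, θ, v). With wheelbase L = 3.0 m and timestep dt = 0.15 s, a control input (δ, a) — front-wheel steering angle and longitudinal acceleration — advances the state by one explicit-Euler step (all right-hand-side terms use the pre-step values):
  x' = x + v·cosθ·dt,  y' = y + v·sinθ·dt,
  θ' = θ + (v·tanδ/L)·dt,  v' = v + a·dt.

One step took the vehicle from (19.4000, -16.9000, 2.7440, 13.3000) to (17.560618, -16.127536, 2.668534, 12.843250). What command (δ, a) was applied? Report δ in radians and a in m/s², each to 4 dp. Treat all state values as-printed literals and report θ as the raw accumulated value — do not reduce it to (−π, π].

a = (v'−v)/dt = (-0.456750)/0.15 = -3.0450
Δθ = θ'−θ = -0.075466;  (v·dt/L) = 13.3000·0.15/3.0 = 0.665000
tan δ = Δθ·L/(v·dt) = -0.113483  →  δ = -0.1130

δ = -0.1130, a = -3.0450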